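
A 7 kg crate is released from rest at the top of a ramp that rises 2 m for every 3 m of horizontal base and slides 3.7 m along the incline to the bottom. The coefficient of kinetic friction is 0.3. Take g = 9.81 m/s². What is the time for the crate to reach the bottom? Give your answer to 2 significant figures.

1.6 s

The weight component along the incline is mg sin 33.69° = 38.091 N and the normal force is N = mg cos 33.69° = 57.137 N.
Friction up the slope is f = μN = 0.3 × 57.137 = 17.141 N, so the net downslope force is 38.091 − 17.141 = 20.950 N and a = 20.950 / 7 = 2.9929 m/s².
Starting from rest, L = ½at², so t = √(2L/a) = √(2 × 3.7 / 2.9929) = 1.5724 s.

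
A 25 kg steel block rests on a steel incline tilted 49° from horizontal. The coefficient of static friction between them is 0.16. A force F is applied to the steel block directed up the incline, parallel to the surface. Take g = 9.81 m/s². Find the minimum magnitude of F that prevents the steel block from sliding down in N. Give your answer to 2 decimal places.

159.35 N

The normal force is N = mg cos 49° = 160.898 N. With F at its minimum the steel block is on the verge of sliding down, so static friction is at its maximum μ_s N = 0.16 × 160.898 = 25.744 N and acts up the slope.
Equilibrium along the incline: F + μ_s N = mg sin 49°, so F = 185.093 − 25.744 = 159.349 N.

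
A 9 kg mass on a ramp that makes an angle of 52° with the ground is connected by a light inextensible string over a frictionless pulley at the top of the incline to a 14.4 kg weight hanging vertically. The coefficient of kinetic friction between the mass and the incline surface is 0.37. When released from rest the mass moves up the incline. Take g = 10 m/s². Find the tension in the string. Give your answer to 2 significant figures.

For the mass on the incline: the weight component along the slope is m₁g sin 52° = 9 × 10 × 0.7880 = 70.920 N and the normal force is N = m₁g cos 52° = 55.410 N.
Kinetic friction opposes the mass's motion up the incline: f = μN = 0.37 × 55.410 = 20.502 N acting down the slope.
Newton's second law for the mass (up-slope positive): T − 70.920 − 20.502 = 9 a. For the hanging weight (downward positive): 14.4 × 10 − T = 14.4 a.
Adding the two equations eliminates T: 52.578 = 23.4 a, so a = 2.2469 m/s².
Then from the hanging weight's equation, T = 14.4 × (10 − 2.2469) = 111.645 N.

110 N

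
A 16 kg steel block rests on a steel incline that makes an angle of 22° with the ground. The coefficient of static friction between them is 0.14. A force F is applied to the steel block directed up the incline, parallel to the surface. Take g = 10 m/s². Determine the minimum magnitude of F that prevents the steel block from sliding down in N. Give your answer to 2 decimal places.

39.17 N

The normal force is N = mg cos 22° = 148.349 N. With F at its minimum the steel block is on the verge of sliding down, so static friction is at its maximum μ_s N = 0.14 × 148.349 = 20.769 N and acts up the slope.
Equilibrium along the incline: F + μ_s N = mg sin 22°, so F = 59.937 − 20.769 = 39.168 N.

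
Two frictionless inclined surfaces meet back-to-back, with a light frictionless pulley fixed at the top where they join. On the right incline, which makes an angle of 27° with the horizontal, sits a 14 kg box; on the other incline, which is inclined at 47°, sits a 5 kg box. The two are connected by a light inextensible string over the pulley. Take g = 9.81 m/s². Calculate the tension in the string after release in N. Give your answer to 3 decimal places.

42.841 N

Resolve each weight along its own incline: the 14 kg mass has component 14 × 9.81 × sin 27° = 62.351 N down its slope, and the 5 kg mass has 5 × 9.81 × sin 47° = 35.873 N down its slope.
The 14 kg side's 62.351 N exceeds the other side's 35.873 N, so that mass slides down and the 5 kg mass slides up. Taking that direction as positive, Newton's second law for the whole system gives 62.351 − 35.873 = (14 + 5) a, so a = 26.478 / 19 = 1.3936 m/s².
For the 5 kg mass (up-slope positive): T − 35.873 = 5 × 1.3936, so T = 42.841 N.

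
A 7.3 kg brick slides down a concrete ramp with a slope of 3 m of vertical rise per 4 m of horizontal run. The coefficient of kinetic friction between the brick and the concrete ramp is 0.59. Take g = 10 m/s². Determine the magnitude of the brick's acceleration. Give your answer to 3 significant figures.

1.28 m/s²

Resolving the weight along the incline: the component pulling the brick down the slope is mg sin 36.87° = 7.3 × 10 × 0.6000 = 43.800 N, and the normal force is N = mg cos 36.87° = 7.3 × 10 × 0.8000 = 58.400 N.
Kinetic friction acts up the slope with magnitude f = μN = 0.59 × 58.400 = 34.456 N.
Net force along the incline is 43.800 − 34.456 = 9.344 N, so a = 9.344 / 7.3 = 1.2800 m/s².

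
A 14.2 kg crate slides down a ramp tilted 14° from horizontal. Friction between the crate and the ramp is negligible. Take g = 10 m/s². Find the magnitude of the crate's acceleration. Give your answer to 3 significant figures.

Resolving the weight along the incline: the component pulling the crate down the slope is mg sin 14° = 14.2 × 10 × 0.2419 = 34.350 N, and the normal force is N = mg cos 14° = 14.2 × 10 × 0.9703 = 137.783 N.
With no friction the net force along the incline is 34.350 N, so a = g sin 14° = 34.350 / 14.2 = 2.4190 m/s².

2.42 m/s²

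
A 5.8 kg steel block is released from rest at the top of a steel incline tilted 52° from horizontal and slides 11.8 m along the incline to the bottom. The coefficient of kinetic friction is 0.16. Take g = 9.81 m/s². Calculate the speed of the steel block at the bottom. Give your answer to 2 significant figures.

13 m/s

The weight component along the incline is mg sin 52° = 44.836 N and the normal force is N = mg cos 52° = 35.030 N.
Friction up the slope is f = μN = 0.16 × 35.030 = 5.605 N, so the net downslope force is 44.836 − 5.605 = 39.231 N and a = 39.231 / 5.8 = 6.7640 m/s².
Starting from rest over a distance of 11.8 m, v² = 2aL = 2 × 6.7640 × 11.8 = 159.6304, so v = 12.6345 m/s.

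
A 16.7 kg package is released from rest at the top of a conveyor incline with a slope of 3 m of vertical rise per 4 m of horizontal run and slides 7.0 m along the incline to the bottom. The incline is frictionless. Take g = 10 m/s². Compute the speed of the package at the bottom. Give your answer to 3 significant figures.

The weight component along the incline is mg sin 36.87° = 100.200 N and the normal force is N = mg cos 36.87° = 133.600 N.
With no friction, a = g sin 36.87° = 6.0000 m/s².
Starting from rest over a distance of 7.0 m, v² = 2aL = 2 × 6.0000 × 7.0 = 84.0000, so v = 9.1652 m/s.

9.17 m/s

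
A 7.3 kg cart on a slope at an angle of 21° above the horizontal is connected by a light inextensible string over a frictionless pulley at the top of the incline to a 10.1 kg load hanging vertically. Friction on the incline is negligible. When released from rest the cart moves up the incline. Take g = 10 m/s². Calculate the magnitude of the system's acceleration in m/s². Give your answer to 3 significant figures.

4.30 m/s²

For the cart on the incline: the weight component along the slope is m₁g sin 21° = 7.3 × 10 × 0.3584 = 26.163 N and the normal force is N = m₁g cos 21° = 68.151 N.
Newton's second law for the cart (up-slope positive): T − 26.163 = 7.3 a. For the hanging load (downward positive): 10.1 × 10 − T = 10.1 a.
Adding the two equations eliminates T: 74.837 = 17.4 a, so a = 4.3010 m/s².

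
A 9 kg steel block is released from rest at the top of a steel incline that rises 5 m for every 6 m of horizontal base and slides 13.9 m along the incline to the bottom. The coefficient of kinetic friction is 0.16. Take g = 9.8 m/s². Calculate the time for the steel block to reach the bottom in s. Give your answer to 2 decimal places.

The weight component along the incline is mg sin 39.81° = 56.464 N and the normal force is N = mg cos 39.81° = 67.757 N.
Friction up the slope is f = μN = 0.16 × 67.757 = 10.841 N, so the net downslope force is 56.464 − 10.841 = 45.623 N and a = 45.623 / 9 = 5.0692 m/s².
Starting from rest, L = ½at², so t = √(2L/a) = √(2 × 13.9 / 5.0692) = 2.3418 s.

2.34 s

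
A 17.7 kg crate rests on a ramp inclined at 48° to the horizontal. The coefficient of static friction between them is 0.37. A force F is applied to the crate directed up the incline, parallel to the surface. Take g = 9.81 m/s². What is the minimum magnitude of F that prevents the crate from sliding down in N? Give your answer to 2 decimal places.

86.05 N

The normal force is N = mg cos 48° = 116.186 N. With F at its minimum the crate is on the verge of sliding down, so static friction is at its maximum μ_s N = 0.37 × 116.186 = 42.989 N and acts up the slope.
Equilibrium along the incline: F + μ_s N = mg sin 48°, so F = 129.037 − 42.989 = 86.048 N.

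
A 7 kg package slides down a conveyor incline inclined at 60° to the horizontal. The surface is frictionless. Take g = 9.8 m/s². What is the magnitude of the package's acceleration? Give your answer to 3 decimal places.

8.487 m/s²

Resolving the weight along the incline: the component pulling the package down the slope is mg sin 60° = 7 × 9.8 × 0.8660 = 59.408 N, and the normal force is N = mg cos 60° = 7 × 9.8 × 0.5000 = 34.300 N.
With no friction the net force along the incline is 59.408 N, so a = g sin 60° = 59.408 / 7 = 8.4869 m/s².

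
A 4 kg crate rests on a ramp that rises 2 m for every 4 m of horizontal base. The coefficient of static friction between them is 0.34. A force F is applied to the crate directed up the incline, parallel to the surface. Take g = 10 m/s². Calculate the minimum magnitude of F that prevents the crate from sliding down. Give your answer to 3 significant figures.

The normal force is N = mg cos 26.57° = 35.777 N. With F at its minimum the crate is on the verge of sliding down, so static friction is at its maximum μ_s N = 0.34 × 35.777 = 12.164 N and acts up the slope.
Equilibrium along the incline: F + μ_s N = mg sin 26.57°, so F = 17.889 − 12.164 = 5.725 N.

5.72 N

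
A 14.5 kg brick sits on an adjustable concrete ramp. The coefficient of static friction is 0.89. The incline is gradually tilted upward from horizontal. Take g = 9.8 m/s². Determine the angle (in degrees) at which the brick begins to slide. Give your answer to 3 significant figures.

41.7°

At the threshold of sliding, static friction is at its maximum μ_s N and exactly balances the weight component along the incline: mg sin θ = μ_s mg cos θ.
Hence tan θ = μ_s = 0.89, so θ = arctan(0.89) = 41.6691°.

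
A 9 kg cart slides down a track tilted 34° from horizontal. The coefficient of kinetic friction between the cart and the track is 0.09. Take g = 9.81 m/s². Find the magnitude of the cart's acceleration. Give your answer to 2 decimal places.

Resolving the weight along the incline: the component pulling the cart down the slope is mg sin 34° = 9 × 9.81 × 0.5592 = 49.372 N, and the normal force is N = mg cos 34° = 9 × 9.81 × 0.8290 = 73.192 N.
Kinetic friction acts up the slope with magnitude f = μN = 0.09 × 73.192 = 6.587 N.
Net force along the incline is 49.372 − 6.587 = 42.785 N, so a = 42.785 / 9 = 4.7539 m/s².

4.75 m/s²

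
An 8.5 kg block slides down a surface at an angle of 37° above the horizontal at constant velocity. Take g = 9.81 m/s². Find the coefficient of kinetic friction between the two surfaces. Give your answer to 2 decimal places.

0.75

At constant velocity the net force along the incline is zero: mg sin 37° = μ mg cos 37°.
So μ = tan 37° = 0.6018 / 0.7986 = 0.7536.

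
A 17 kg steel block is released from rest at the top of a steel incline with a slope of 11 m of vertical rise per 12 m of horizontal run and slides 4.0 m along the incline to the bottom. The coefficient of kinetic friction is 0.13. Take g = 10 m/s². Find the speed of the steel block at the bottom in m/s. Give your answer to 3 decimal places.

6.811 m/s

The weight component along the incline is mg sin 42.51° = 114.873 N and the normal force is N = mg cos 42.51° = 125.316 N.
Friction up the slope is f = μN = 0.13 × 125.316 = 16.291 N, so the net downslope force is 114.873 − 16.291 = 98.582 N and a = 98.582 / 17 = 5.7989 m/s².
Starting from rest over a distance of 4.0 m, v² = 2aL = 2 × 5.7989 × 4.0 = 46.3912, so v = 6.8111 m/s.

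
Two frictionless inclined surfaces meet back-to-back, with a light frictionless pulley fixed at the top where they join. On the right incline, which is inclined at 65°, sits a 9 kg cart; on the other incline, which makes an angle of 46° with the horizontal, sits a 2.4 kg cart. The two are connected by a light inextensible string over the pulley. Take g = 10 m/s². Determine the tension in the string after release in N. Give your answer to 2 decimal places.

Resolve each weight along its own incline: the 9 kg mass has component 9 × 10 × sin 65° = 81.568 N down its slope, and the 2.4 kg mass has 2.4 × 10 × sin 46° = 17.264 N down its slope.
The 9 kg side's 81.568 N exceeds the other side's 17.264 N, so that mass slides down and the 2.4 kg mass slides up. Taking that direction as positive, Newton's second law for the whole system gives 81.568 − 17.264 = (9 + 2.4) a, so a = 64.304 / 11.4 = 5.6407 m/s².
For the 2.4 kg mass (up-slope positive): T − 17.264 = 2.4 × 5.6407, so T = 30.802 N.

30.80 N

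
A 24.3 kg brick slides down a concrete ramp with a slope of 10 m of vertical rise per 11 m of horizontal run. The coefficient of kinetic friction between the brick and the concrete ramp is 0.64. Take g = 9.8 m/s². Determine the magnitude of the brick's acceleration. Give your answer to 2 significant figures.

2.0 m/s²

Resolving the weight along the incline: the component pulling the brick down the slope is mg sin 42.27° = 24.3 × 9.8 × 0.6727 = 160.197 N, and the normal force is N = mg cos 42.27° = 24.3 × 9.8 × 0.7399 = 176.200 N.
Kinetic friction acts up the slope with magnitude f = μN = 0.64 × 176.200 = 112.768 N.
Net force along the incline is 160.197 − 112.768 = 47.429 N, so a = 47.429 / 24.3 = 1.9518 m/s².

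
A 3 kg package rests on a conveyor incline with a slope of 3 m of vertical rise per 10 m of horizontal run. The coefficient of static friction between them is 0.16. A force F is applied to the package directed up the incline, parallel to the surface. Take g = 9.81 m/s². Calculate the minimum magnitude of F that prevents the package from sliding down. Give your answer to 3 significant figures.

The normal force is N = mg cos 16.70° = 28.189 N. With F at its minimum the package is on the verge of sliding down, so static friction is at its maximum μ_s N = 0.16 × 28.189 = 4.510 N and acts up the slope.
Equilibrium along the incline: F + μ_s N = mg sin 16.70°, so F = 8.457 − 4.510 = 3.947 N.

3.95 N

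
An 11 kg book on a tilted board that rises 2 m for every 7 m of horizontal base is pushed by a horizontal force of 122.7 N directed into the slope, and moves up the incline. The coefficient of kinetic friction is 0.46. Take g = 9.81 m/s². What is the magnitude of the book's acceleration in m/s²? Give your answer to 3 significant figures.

2.28 m/s²

The horizontal push has components F cos 15.95° = 122.7 × 0.9615 = 117.976 N up the incline and F sin 15.95° = 122.7 × 0.2747 = 33.706 N pressing into the surface.
The normal force is therefore N = mg cos 15.95° + F sin 15.95° = 103.755 + 33.706 = 137.461 N, and kinetic friction down the slope is μN = 0.46 × 137.461 = 63.232 N.
Along the incline: F cos 15.95° − mg sin 15.95° − μN = ma, so 117.976 − 29.643 − 63.232 = 11 a, giving a = 2.2819 m/s².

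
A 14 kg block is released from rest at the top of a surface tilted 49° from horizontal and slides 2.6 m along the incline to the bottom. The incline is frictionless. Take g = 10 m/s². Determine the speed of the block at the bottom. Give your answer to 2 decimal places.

6.26 m/s

The weight component along the incline is mg sin 49° = 105.659 N and the normal force is N = mg cos 49° = 91.848 N.
With no friction, a = g sin 49° = 7.5471 m/s².
Starting from rest over a distance of 2.6 m, v² = 2aL = 2 × 7.5471 × 2.6 = 39.2449, so v = 6.2646 m/s.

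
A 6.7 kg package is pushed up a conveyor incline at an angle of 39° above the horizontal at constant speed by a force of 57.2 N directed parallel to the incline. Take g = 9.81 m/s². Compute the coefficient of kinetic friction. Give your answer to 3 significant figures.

0.310

At constant speed ΣF = 0 along the incline. The applied 57.2 N acts up the slope; the weight component mg sin 39° = 41.363 N and kinetic friction μN both act down the slope.
So 57.2 = 41.363 + μ × 51.079, giving μ = (57.2 − 41.363) / 51.079 = 0.3100.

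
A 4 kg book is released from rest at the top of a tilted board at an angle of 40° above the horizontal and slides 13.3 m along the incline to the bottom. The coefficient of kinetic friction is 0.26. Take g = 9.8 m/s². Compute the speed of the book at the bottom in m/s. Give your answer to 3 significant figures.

10.8 m/s

The weight component along the incline is mg sin 40° = 25.197 N and the normal force is N = mg cos 40° = 30.029 N.
Friction up the slope is f = μN = 0.26 × 30.029 = 7.808 N, so the net downslope force is 25.197 − 7.808 = 17.389 N and a = 17.389 / 4 = 4.3472 m/s².
Starting from rest over a distance of 13.3 m, v² = 2aL = 2 × 4.3472 × 13.3 = 115.6355, so v = 10.7534 m/s.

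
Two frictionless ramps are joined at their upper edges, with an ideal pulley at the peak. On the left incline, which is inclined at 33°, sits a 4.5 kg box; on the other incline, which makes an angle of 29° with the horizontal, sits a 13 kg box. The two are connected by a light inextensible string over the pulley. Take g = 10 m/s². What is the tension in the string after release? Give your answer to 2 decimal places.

34.41 N

Resolve each weight along its own incline: the 4.5 kg mass has component 4.5 × 10 × sin 33° = 24.509 N down its slope, and the 13 kg mass has 13 × 10 × sin 29° = 63.025 N down its slope.
The 13 kg side's 63.025 N exceeds the other side's 24.509 N, so that mass slides down and the 4.5 kg mass slides up. Taking that direction as positive, Newton's second law for the whole system gives 63.025 − 24.509 = (4.5 + 13) a, so a = 38.516 / 17.5 = 2.2009 m/s².
For the 4.5 kg mass (up-slope positive): T − 24.509 = 4.5 × 2.2009, so T = 34.413 N.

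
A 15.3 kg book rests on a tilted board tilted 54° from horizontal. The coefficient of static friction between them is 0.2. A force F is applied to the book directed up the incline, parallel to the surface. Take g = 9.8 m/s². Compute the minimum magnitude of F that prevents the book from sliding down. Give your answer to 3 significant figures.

The normal force is N = mg cos 54° = 88.133 N. With F at its minimum the book is on the verge of sliding down, so static friction is at its maximum μ_s N = 0.2 × 88.133 = 17.627 N and acts up the slope.
Equilibrium along the incline: F + μ_s N = mg sin 54°, so F = 121.304 − 17.627 = 103.677 N.

104 N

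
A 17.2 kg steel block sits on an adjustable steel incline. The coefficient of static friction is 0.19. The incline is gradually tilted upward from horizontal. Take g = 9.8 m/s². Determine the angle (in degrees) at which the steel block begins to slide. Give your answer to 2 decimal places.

10.76°

At the threshold of sliding, static friction is at its maximum μ_s N and exactly balances the weight component along the incline: mg sin θ = μ_s mg cos θ.
Hence tan θ = μ_s = 0.19, so θ = arctan(0.19) = 10.7580°.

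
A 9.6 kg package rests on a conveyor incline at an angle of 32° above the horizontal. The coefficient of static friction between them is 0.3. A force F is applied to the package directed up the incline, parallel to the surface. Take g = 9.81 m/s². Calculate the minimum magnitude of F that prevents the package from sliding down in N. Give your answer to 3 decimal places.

25.946 N

The normal force is N = mg cos 32° = 79.866 N. With F at its minimum the package is on the verge of sliding down, so static friction is at its maximum μ_s N = 0.3 × 79.866 = 23.960 N and acts up the slope.
Equilibrium along the incline: F + μ_s N = mg sin 32°, so F = 49.906 − 23.960 = 25.946 N.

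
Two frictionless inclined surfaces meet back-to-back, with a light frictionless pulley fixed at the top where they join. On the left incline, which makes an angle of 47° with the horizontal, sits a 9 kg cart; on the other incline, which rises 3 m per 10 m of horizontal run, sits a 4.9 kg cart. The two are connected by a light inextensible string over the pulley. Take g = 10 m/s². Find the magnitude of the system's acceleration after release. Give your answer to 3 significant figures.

3.72 m/s²

Resolve each weight along its own incline: the 9 kg mass has component 9 × 10 × sin 47° = 65.822 N down its slope, and the 4.9 kg mass has 4.9 × 10 × sin 16.70° = 14.080 N down its slope.
The 9 kg side's 65.822 N exceeds the other side's 14.080 N, so that mass slides down and the 4.9 kg mass slides up. Taking that direction as positive, Newton's second law for the whole system gives 65.822 − 14.080 = (9 + 4.9) a, so a = 51.742 / 13.9 = 3.7224 m/s².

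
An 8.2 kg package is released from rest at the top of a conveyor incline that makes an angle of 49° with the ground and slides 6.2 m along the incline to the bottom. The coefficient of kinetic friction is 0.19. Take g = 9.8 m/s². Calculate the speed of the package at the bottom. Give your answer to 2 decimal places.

The weight component along the incline is mg sin 49° = 60.648 N and the normal force is N = mg cos 49° = 52.721 N.
Friction up the slope is f = μN = 0.19 × 52.721 = 10.017 N, so the net downslope force is 60.648 − 10.017 = 50.631 N and a = 50.631 / 8.2 = 6.1745 m/s².
Starting from rest over a distance of 6.2 m, v² = 2aL = 2 × 6.1745 × 6.2 = 76.5638, so v = 8.7501 m/s.

8.75 m/s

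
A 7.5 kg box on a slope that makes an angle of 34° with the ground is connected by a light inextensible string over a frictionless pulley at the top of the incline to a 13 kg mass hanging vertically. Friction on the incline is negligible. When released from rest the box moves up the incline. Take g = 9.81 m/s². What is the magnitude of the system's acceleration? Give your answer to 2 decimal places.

4.21 m/s²

For the box on the incline: the weight component along the slope is m₁g sin 34° = 7.5 × 9.81 × 0.5592 = 41.143 N and the normal force is N = m₁g cos 34° = 60.996 N.
Newton's second law for the box (up-slope positive): T − 41.143 = 7.5 a. For the hanging mass (downward positive): 13 × 9.81 − T = 13 a.
Adding the two equations eliminates T: 86.387 = 20.5 a, so a = 4.2140 m/s².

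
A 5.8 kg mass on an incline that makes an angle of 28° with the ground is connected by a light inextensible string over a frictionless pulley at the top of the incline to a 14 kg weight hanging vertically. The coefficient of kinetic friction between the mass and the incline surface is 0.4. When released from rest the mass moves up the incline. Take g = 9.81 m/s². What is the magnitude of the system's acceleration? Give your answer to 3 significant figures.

For the mass on the incline: the weight component along the slope is m₁g sin 28° = 5.8 × 9.81 × 0.4695 = 26.714 N and the normal force is N = m₁g cos 28° = 50.238 N.
Kinetic friction opposes the mass's motion up the incline: f = μN = 0.4 × 50.238 = 20.095 N acting down the slope.
Newton's second law for the mass (up-slope positive): T − 26.714 − 20.095 = 5.8 a. For the hanging weight (downward positive): 14 × 9.81 − T = 14 a.
Adding the two equations eliminates T: 90.531 = 19.8 a, so a = 4.5723 m/s².

4.57 m/s²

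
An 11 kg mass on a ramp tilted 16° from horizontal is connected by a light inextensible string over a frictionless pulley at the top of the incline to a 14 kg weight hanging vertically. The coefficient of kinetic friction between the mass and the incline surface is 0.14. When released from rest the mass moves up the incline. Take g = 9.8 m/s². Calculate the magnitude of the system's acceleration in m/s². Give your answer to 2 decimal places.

For the mass on the incline: the weight component along the slope is m₁g sin 16° = 11 × 9.8 × 0.2756 = 29.710 N and the normal force is N = m₁g cos 16° = 103.624 N.
Kinetic friction opposes the mass's motion up the incline: f = μN = 0.14 × 103.624 = 14.507 N acting down the slope.
Newton's second law for the mass (up-slope positive): T − 29.710 − 14.507 = 11 a. For the hanging weight (downward positive): 14 × 9.8 − T = 14 a.
Adding the two equations eliminates T: 92.983 = 25 a, so a = 3.7193 m/s².

3.72 m/s²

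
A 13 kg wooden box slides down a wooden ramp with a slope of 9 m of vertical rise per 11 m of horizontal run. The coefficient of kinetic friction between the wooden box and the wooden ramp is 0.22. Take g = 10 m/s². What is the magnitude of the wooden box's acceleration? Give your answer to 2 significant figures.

Resolving the weight along the incline: the component pulling the wooden box down the slope is mg sin 39.29° = 13 × 10 × 0.6332 = 82.316 N, and the normal force is N = mg cos 39.29° = 13 × 10 × 0.7740 = 100.620 N.
Kinetic friction acts up the slope with magnitude f = μN = 0.22 × 100.620 = 22.136 N.
Net force along the incline is 82.316 − 22.136 = 60.180 N, so a = 60.180 / 13 = 4.6292 m/s².

4.6 m/s²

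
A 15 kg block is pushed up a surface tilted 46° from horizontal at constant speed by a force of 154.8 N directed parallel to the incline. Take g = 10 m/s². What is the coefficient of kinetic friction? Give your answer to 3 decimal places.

0.450

At constant speed ΣF = 0 along the incline. The applied 154.8 N acts up the slope; the weight component mg sin 46° = 107.901 N and kinetic friction μN both act down the slope.
So 154.8 = 107.901 + μ × 104.199, giving μ = (154.8 − 107.901) / 104.199 = 0.4501.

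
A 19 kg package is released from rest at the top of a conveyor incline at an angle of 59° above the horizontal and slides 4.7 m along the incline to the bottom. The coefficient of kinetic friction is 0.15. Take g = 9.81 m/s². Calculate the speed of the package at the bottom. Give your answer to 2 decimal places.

8.48 m/s

The weight component along the incline is mg sin 59° = 159.767 N and the normal force is N = mg cos 59° = 95.998 N.
Friction up the slope is f = μN = 0.15 × 95.998 = 14.400 N, so the net downslope force is 159.767 − 14.400 = 145.367 N and a = 145.367 / 19 = 7.6509 m/s².
Starting from rest over a distance of 4.7 m, v² = 2aL = 2 × 7.6509 × 4.7 = 71.9185, so v = 8.4805 m/s.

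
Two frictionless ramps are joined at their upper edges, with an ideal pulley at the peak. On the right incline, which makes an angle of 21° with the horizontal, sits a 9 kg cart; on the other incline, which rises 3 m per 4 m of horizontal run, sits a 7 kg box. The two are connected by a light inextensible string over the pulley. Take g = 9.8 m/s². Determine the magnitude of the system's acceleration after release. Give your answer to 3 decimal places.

0.597 m/s²

Resolve each weight along its own incline: the 9 kg mass has component 9 × 9.8 × sin 21° = 31.608 N down its slope, and the 7 kg mass has 7 × 9.8 × sin 36.87° = 41.160 N down its slope.
The 7 kg side's 41.160 N exceeds the other side's 31.608 N, so that mass slides down and the 9 kg mass slides up. Taking that direction as positive, Newton's second law for the whole system gives 41.160 − 31.608 = (9 + 7) a, so a = 9.552 / 16 = 0.5970 m/s².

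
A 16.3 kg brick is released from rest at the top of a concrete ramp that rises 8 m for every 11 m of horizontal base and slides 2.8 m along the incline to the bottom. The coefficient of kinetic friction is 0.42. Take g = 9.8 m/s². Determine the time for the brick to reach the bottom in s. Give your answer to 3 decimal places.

1.516 s

The weight component along the incline is mg sin 36.03° = 93.955 N and the normal force is N = mg cos 36.03° = 129.188 N.
Friction up the slope is f = μN = 0.42 × 129.188 = 54.259 N, so the net downslope force is 93.955 − 54.259 = 39.696 N and a = 39.696 / 16.3 = 2.4353 m/s².
Starting from rest, L = ½at², so t = √(2L/a) = √(2 × 2.8 / 2.4353) = 1.5164 s.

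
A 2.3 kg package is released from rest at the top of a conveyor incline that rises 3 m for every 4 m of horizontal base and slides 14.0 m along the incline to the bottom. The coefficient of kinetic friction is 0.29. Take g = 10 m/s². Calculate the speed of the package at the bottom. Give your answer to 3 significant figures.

10.2 m/s

The weight component along the incline is mg sin 36.87° = 13.800 N and the normal force is N = mg cos 36.87° = 18.400 N.
Friction up the slope is f = μN = 0.29 × 18.400 = 5.336 N, so the net downslope force is 13.800 − 5.336 = 8.464 N and a = 8.464 / 2.3 = 3.6800 m/s².
Starting from rest over a distance of 14.0 m, v² = 2aL = 2 × 3.6800 × 14.0 = 103.0400, so v = 10.1509 m/s.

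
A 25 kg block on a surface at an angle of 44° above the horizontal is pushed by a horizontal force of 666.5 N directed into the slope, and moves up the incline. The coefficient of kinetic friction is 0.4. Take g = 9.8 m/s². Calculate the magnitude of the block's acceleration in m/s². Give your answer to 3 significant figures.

The horizontal push has components F cos 44° = 666.5 × 0.7193 = 479.413 N up the incline and F sin 44° = 666.5 × 0.6947 = 463.018 N pressing into the surface.
The normal force is therefore N = mg cos 44° + F sin 44° = 176.229 + 463.018 = 639.247 N, and kinetic friction down the slope is μN = 0.4 × 639.247 = 255.699 N.
Along the incline: F cos 44° − mg sin 44° − μN = ma, so 479.413 − 170.202 − 255.699 = 25 a, giving a = 2.1405 m/s².

2.14 m/s²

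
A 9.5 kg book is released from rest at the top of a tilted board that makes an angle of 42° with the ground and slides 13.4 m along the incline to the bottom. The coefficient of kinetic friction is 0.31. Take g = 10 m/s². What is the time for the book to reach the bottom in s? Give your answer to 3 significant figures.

The weight component along the incline is mg sin 42° = 63.567 N and the normal force is N = mg cos 42° = 70.599 N.
Friction up the slope is f = μN = 0.31 × 70.599 = 21.886 N, so the net downslope force is 63.567 − 21.886 = 41.681 N and a = 41.681 / 9.5 = 4.3875 m/s².
Starting from rest, L = ½at², so t = √(2L/a) = √(2 × 13.4 / 4.3875) = 2.4715 s.

2.47 s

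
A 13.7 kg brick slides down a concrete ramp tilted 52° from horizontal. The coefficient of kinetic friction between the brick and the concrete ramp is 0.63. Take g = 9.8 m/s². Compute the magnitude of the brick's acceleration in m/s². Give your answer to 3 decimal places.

Resolving the weight along the incline: the component pulling the brick down the slope is mg sin 52° = 13.7 × 9.8 × 0.7880 = 105.797 N, and the normal force is N = mg cos 52° = 13.7 × 9.8 × 0.6157 = 82.664 N.
Kinetic friction acts up the slope with magnitude f = μN = 0.63 × 82.664 = 52.078 N.
Net force along the incline is 105.797 − 52.078 = 53.719 N, so a = 53.719 / 13.7 = 3.9211 m/s².

3.921 m/s²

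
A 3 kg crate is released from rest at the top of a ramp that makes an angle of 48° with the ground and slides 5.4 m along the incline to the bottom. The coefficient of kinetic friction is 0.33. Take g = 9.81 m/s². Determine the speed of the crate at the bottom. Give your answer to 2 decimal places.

The weight component along the incline is mg sin 48° = 21.871 N and the normal force is N = mg cos 48° = 19.693 N.
Friction up the slope is f = μN = 0.33 × 19.693 = 6.499 N, so the net downslope force is 21.871 − 6.499 = 15.372 N and a = 15.372 / 3 = 5.1240 m/s².
Starting from rest over a distance of 5.4 m, v² = 2aL = 2 × 5.1240 × 5.4 = 55.3392, so v = 7.4390 m/s.

7.44 m/s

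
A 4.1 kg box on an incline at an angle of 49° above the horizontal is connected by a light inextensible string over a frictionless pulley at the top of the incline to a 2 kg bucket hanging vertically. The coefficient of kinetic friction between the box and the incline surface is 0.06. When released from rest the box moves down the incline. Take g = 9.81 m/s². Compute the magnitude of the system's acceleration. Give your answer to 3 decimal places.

For the box on the incline: the weight component along the slope is m₁g sin 49° = 4.1 × 9.81 × 0.7547 = 30.355 N and the normal force is N = m₁g cos 49° = 26.387 N.
Kinetic friction opposes the box's motion down the incline: f = μN = 0.06 × 26.387 = 1.583 N acting up the slope.
Newton's second law for the box (down-slope positive): 30.355 − 1.583 − T = 4.1 a. For the hanging bucket (upward positive): T − 2 × 9.81 = 2 a.
Adding the two equations eliminates T: 9.152 = 6.1 a, so a = 1.5003 m/s².

1.500 m/s²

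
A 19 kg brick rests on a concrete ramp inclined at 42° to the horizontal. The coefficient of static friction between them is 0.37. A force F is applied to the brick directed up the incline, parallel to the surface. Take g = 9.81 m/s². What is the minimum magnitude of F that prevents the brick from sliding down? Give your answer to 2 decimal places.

73.47 N

The normal force is N = mg cos 42° = 138.515 N. With F at its minimum the brick is on the verge of sliding down, so static friction is at its maximum μ_s N = 0.37 × 138.515 = 51.251 N and acts up the slope.
Equilibrium along the incline: F + μ_s N = mg sin 42°, so F = 124.719 − 51.251 = 73.468 N.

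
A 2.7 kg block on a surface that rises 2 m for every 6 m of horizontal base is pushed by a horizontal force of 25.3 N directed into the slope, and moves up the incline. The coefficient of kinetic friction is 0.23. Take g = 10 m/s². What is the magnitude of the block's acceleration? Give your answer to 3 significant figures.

2.86 m/s²

The horizontal push has components F cos 18.43° = 25.3 × 0.9487 = 24.002 N up the incline and F sin 18.43° = 25.3 × 0.3162 = 8.000 N pressing into the surface.
The normal force is therefore N = mg cos 18.43° + F sin 18.43° = 25.615 + 8.000 = 33.615 N, and kinetic friction down the slope is μN = 0.23 × 33.615 = 7.731 N.
Along the incline: F cos 18.43° − mg sin 18.43° − μN = ma, so 24.002 − 8.537 − 7.731 = 2.7 a, giving a = 2.8644 m/s².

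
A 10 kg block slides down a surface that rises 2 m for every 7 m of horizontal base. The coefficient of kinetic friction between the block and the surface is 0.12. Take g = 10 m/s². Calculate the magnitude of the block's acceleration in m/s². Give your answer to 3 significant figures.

Resolving the weight along the incline: the component pulling the block down the slope is mg sin 15.95° = 10 × 10 × 0.2747 = 27.470 N, and the normal force is N = mg cos 15.95° = 10 × 10 × 0.9615 = 96.150 N.
Kinetic friction acts up the slope with magnitude f = μN = 0.12 × 96.150 = 11.538 N.
Net force along the incline is 27.470 − 11.538 = 15.932 N, so a = 15.932 / 10 = 1.5932 m/s².

1.59 m/s²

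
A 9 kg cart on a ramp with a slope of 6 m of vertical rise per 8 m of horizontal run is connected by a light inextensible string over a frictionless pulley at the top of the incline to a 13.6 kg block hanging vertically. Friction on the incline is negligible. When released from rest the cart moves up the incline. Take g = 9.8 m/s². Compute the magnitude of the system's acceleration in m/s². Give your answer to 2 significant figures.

3.6 m/s²

For the cart on the incline: the weight component along the slope is m₁g sin 36.87° = 9 × 9.8 × 0.6000 = 52.920 N and the normal force is N = m₁g cos 36.87° = 70.560 N.
Newton's second law for the cart (up-slope positive): T − 52.920 = 9 a. For the hanging block (downward positive): 13.6 × 9.8 − T = 13.6 a.
Adding the two equations eliminates T: 80.360 = 22.6 a, so a = 3.5558 m/s².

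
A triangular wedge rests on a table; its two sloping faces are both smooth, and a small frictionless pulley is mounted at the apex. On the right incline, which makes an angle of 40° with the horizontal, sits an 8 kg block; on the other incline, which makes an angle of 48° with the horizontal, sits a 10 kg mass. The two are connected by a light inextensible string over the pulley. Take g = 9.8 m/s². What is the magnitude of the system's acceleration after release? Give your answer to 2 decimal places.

1.25 m/s²

Resolve each weight along its own incline: the 8 kg mass has component 8 × 9.8 × sin 40° = 50.395 N down its slope, and the 10 kg mass has 10 × 9.8 × sin 48° = 72.828 N down its slope.
The 10 kg side's 72.828 N exceeds the other side's 50.395 N, so that mass slides down and the 8 kg mass slides up. Taking that direction as positive, Newton's second law for the whole system gives 72.828 − 50.395 = (8 + 10) a, so a = 22.433 / 18 = 1.2463 m/s².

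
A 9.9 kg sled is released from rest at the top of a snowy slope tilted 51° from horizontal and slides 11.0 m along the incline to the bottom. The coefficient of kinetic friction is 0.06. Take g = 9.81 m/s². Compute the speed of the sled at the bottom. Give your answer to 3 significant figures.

12.6 m/s

The weight component along the incline is mg sin 51° = 75.476 N and the normal force is N = mg cos 51° = 61.119 N.
Friction up the slope is f = μN = 0.06 × 61.119 = 3.667 N, so the net downslope force is 75.476 − 3.667 = 71.809 N and a = 71.809 / 9.9 = 7.2534 m/s².
Starting from rest over a distance of 11.0 m, v² = 2aL = 2 × 7.2534 × 11.0 = 159.5748, so v = 12.6323 m/s.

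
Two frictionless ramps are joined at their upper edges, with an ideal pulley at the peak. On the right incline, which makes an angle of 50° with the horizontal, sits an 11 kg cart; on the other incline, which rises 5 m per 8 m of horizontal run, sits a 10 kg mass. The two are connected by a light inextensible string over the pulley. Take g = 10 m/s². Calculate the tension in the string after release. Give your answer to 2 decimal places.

67.89 N

Resolve each weight along its own incline: the 11 kg mass has component 11 × 10 × sin 50° = 84.265 N down its slope, and the 10 kg mass has 10 × 10 × sin 32.01° = 53.000 N down its slope.
The 11 kg side's 84.265 N exceeds the other side's 53.000 N, so that mass slides down and the 10 kg mass slides up. Taking that direction as positive, Newton's second law for the whole system gives 84.265 − 53.000 = (11 + 10) a, so a = 31.265 / 21 = 1.4888 m/s².
For the 10 kg mass (up-slope positive): T − 53.000 = 10 × 1.4888, so T = 67.888 N.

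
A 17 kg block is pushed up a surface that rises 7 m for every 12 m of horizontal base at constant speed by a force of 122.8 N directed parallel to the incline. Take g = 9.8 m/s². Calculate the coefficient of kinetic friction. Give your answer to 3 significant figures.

At constant speed ΣF = 0 along the incline. The applied 122.8 N acts up the slope; the weight component mg sin 30.26° = 83.945 N and kinetic friction μN both act down the slope.
So 122.8 = 83.945 + μ × 143.906, giving μ = (122.8 − 83.945) / 143.906 = 0.2700.

0.270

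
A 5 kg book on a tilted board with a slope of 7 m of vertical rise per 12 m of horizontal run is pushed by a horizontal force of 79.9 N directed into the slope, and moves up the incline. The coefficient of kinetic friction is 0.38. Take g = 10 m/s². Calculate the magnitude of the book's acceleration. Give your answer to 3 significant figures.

The horizontal push has components F cos 30.26° = 79.9 × 0.8638 = 69.018 N up the incline and F sin 30.26° = 79.9 × 0.5039 = 40.262 N pressing into the surface.
The normal force is therefore N = mg cos 30.26° + F sin 30.26° = 43.190 + 40.262 = 83.452 N, and kinetic friction down the slope is μN = 0.38 × 83.452 = 31.712 N.
Along the incline: F cos 30.26° − mg sin 30.26° − μN = ma, so 69.018 − 25.195 − 31.712 = 5 a, giving a = 2.4222 m/s².

2.42 m/s²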